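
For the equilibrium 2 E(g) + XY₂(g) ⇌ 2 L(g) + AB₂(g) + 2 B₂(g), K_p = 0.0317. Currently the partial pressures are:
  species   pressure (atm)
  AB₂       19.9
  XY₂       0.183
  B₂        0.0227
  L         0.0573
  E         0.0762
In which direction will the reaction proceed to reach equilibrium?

Q_p = P(L)²·P(AB₂)·P(B₂)² / (P(E)²·P(XY₂)) = (0.0573)²·(19.9)·(0.0227)² / ((0.0762)²·(0.183)) = 0.0317
Q_p = 0.0317 = K_p, so the system is already at equilibrium.

no net change (already at equilibrium)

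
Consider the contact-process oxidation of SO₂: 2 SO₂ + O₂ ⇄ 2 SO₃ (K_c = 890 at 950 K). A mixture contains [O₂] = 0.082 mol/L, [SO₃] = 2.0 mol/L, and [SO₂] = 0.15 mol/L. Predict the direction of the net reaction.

to the left

Q_c = [SO₃]² / ([SO₂]²·[O₂]) = (2.0)² / ((0.15)²·(0.082)) = 2200
Q_c = 2200 > K_c = 890, so the reverse reaction proceeds.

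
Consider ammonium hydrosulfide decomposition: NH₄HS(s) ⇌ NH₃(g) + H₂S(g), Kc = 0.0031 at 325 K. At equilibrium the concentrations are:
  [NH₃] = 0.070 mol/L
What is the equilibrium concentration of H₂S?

(NH₄HS is a pure solid — omitted from Kc.)
At equilibrium, Kc = [NH₃]·[H₂S] = 0.0031.
(0.070)·([H₂S]) = 0.0031
[H₂S] = 0.0443 = 0.044 mol/L

[H₂S] = 0.044 mol/L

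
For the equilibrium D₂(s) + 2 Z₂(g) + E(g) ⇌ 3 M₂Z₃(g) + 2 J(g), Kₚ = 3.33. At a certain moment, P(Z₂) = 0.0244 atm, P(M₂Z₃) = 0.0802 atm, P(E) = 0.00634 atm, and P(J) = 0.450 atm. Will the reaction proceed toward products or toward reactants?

reverse (toward reactants)

(D₂ is a pure solid — omitted from Qₚ.)
Qₚ = P(M₂Z₃)³·P(J)² / (P(Z₂)²·P(E)) = (0.0802)³·(0.450)² / ((0.0244)²·(0.00634)) = 27.7
Qₚ = 27.7 > Kₚ = 3.33, so the reverse reaction proceeds.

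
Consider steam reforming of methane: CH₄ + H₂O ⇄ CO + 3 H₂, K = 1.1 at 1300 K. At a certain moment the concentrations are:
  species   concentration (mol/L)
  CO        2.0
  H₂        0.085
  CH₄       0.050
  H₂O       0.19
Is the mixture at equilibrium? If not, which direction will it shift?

Q = [CO]·[H₂]³ / ([CH₄]·[H₂O]) = (2.0)·(0.085)³ / ((0.050)·(0.19)) = 0.13
Q = 0.13 < K = 1.1: net forward reaction.

no; Q < K, reaction proceeds forward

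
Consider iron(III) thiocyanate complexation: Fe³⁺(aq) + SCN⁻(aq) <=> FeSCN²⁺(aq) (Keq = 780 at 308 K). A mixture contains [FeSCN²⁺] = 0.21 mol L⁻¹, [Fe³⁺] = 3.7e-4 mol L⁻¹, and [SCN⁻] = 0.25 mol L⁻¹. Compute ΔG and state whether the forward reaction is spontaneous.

Q = [FeSCN²⁺] / ([Fe³⁺]·[SCN⁻]) = (0.21) / ((3.7e-4)·(0.25)) = 2270
ΔG = RT ln(Q/Keq) = (8.314 J mol⁻¹ K⁻¹)(308 K) × ln(2270/780)
   = (2.561 kJ/mol)(1.068) = 2.74 kJ/mol
ΔG > 0, so the forward reaction is non-spontaneous (proceeds in reverse).

ΔG = 2.74 kJ/mol; the forward reaction is non-spontaneous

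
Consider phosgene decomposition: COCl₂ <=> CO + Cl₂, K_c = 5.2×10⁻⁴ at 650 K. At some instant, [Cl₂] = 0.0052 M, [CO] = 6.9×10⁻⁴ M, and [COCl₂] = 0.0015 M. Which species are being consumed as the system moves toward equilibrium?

Q_c = [CO]·[Cl₂] / [COCl₂] = (6.9×10⁻⁴)·(0.0052) / (0.0015) = 0.0024
Q_c = 0.0024 > K_c = 5.2×10⁻⁴: net reverse reaction.

CO, Cl₂ (products)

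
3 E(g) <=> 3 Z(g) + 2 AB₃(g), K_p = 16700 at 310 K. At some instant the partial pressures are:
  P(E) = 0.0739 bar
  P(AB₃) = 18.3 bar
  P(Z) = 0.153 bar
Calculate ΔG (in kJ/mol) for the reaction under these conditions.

ΔG = -4.45 kJ/mol

Q_p = P(Z)³·P(AB₃)² / P(E)³ = (0.153)³·(18.3)² / (0.0739)³ = 2970
ΔG = RT ln(Q_p/K_p) = (8.314 J mol⁻¹ K⁻¹)(310 K) × ln(2970/16700)
   = (2.577 kJ/mol)(-1.727) = -4.45 kJ/mol
ΔG < 0, so the forward reaction is spontaneous (proceeds forward).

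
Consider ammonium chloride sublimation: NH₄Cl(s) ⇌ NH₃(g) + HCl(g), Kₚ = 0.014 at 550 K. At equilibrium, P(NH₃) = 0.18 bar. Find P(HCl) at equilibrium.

(NH₄Cl is a pure solid — omitted from Kₚ.)
At equilibrium, Kₚ = P(NH₃)·P(HCl) = 0.014.
(0.18)·(P(HCl)) = 0.014
P(HCl) = 0.0778 = 0.078 bar

P(HCl) = 0.078 bar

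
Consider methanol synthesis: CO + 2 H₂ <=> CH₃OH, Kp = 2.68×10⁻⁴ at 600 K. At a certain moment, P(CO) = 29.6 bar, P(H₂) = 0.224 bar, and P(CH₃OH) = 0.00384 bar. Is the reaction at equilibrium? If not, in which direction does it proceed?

Qp = P(CH₃OH) / (P(CO)·P(H₂)²) = (0.00384) / ((29.6)·(0.224)²) = 0.00259
Qp = 0.00259 > Kp = 2.68×10⁻⁴, so the reverse reaction proceeds.

in the reverse direction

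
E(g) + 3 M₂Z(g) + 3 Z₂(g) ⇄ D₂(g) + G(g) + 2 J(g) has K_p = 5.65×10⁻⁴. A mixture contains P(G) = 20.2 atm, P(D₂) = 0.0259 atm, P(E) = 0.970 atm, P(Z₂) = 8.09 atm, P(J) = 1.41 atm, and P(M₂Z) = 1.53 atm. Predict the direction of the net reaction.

Q_p = P(D₂)·P(G)·P(J)² / (P(E)·P(M₂Z)³·P(Z₂)³) = (0.0259)·(20.2)·(1.41)² / ((0.970)·(1.53)³·(8.09)³) = 5.65×10⁻⁴
Q_p = 5.65×10⁻⁴ = K_p, so the system is already at equilibrium.

at equilibrium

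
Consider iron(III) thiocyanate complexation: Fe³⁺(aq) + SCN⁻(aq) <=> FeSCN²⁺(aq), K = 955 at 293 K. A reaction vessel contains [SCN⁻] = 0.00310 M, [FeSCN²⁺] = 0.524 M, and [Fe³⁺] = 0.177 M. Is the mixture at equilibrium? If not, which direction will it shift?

Q = [FeSCN²⁺] / ([Fe³⁺]·[SCN⁻]) = (0.524) / ((0.177)·(0.00310)) = 955
Q = 955 = K; the system is at equilibrium.

yes, at equilibrium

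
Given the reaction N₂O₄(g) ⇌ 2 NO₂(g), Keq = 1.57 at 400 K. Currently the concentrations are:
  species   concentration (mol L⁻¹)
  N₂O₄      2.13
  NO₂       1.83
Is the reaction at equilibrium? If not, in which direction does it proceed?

neither direction; the system is at equilibrium

Q = [NO₂]² / [N₂O₄] = (1.83)² / (2.13) = 1.57
Q = 1.57 = Keq, so the system is already at equilibrium.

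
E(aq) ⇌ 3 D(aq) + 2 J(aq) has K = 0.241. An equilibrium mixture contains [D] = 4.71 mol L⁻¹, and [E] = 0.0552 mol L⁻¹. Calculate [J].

[J] = 0.0113 mol L⁻¹

At equilibrium, K = [D]³·[J]² / [E] = 0.241.
(4.71)³·([J])² / (0.0552) = 0.241
[J]² = 1.27×10⁻⁴ ⇒ [J] = 0.0113 mol L⁻¹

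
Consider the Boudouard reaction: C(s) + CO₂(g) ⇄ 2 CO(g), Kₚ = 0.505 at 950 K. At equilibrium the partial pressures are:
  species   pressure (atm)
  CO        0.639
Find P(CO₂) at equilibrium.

P(CO₂) = 0.809 atm

(C is a pure solid — omitted from Kₚ.)
At equilibrium, Kₚ = P(CO)² / P(CO₂) = 0.505.
(0.639)² / (P(CO₂)) = 0.505
P(CO₂) = 0.809 atm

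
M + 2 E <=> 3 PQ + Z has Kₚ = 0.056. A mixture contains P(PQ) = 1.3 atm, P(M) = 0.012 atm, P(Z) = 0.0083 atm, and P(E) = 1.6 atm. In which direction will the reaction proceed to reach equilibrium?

Qₚ = P(PQ)³·P(Z) / (P(M)·P(E)²) = (1.3)³·(0.0083) / ((0.012)·(1.6)²) = 0.59
Qₚ = 0.59 > Kₚ = 0.056, so the reverse reaction proceeds.

reverse (toward reactants)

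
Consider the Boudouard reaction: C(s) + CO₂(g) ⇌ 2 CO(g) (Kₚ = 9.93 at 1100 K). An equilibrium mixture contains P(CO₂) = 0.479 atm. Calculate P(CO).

(C is a pure solid — omitted from Kₚ.)
At equilibrium, Kₚ = P(CO)² / P(CO₂) = 9.93.
(P(CO))² / (0.479) = 9.93
P(CO)² = 4.76 ⇒ P(CO) = 2.18 atm

P(CO) = 2.18 atm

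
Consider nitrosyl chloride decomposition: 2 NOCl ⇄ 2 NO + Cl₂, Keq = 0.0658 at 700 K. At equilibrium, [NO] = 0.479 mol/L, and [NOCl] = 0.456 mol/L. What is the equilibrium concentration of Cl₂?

[Cl₂] = 0.0596 mol/L

At equilibrium, Keq = [NO]²·[Cl₂] / [NOCl]² = 0.0658.
(0.479)²·([Cl₂]) / (0.456)² = 0.0658
[Cl₂] = 0.0596 mol/L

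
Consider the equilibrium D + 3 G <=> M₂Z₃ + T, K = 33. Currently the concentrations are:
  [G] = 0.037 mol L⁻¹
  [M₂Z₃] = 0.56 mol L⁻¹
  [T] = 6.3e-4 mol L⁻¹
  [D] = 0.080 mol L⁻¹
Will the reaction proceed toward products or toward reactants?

in the reverse direction

Q = [M₂Z₃]·[T] / ([D]·[G]³) = (0.56)·(6.3e-4) / ((0.080)·(0.037)³) = 87
Q = 87 > K = 33, so the reverse reaction proceeds.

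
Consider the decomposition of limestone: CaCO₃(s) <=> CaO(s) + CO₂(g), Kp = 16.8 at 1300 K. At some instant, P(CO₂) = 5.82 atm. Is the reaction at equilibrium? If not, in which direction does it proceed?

to the right

(CaCO₃, CaO are pure solids — omitted from Qp.)
Qp = P(CO₂) = 5.82
Qp = 5.82 < Kp = 16.8, so the forward reaction proceeds.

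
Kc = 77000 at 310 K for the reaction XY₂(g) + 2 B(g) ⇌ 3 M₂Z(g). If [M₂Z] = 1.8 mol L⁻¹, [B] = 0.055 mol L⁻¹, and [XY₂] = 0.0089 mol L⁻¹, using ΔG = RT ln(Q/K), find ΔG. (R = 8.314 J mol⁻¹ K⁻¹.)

Qc = [M₂Z]³ / ([XY₂]·[B]²) = (1.8)³ / ((0.0089)·(0.055)²) = 2.17e5
ΔG = RT ln(Qc/Kc) = (8.314 J mol⁻¹ K⁻¹)(310 K) × ln(2.17e5/77000)
   = (2.577 kJ/mol)(1.036) = 2.67 kJ/mol
ΔG > 0, so the forward reaction is non-spontaneous (proceeds in reverse).

ΔG = 2.67 kJ/mol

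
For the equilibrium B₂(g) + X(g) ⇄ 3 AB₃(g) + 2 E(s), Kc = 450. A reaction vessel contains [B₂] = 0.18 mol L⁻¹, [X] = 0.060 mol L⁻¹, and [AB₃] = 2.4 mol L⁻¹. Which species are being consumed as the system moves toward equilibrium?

AB₃, E (products)

(E is a pure solid — omitted from Qc.)
Qc = [AB₃]³ / ([B₂]·[X]) = (2.4)³ / ((0.18)·(0.060)) = 1300
Qc = 1300 > Kc = 450: net reverse reaction.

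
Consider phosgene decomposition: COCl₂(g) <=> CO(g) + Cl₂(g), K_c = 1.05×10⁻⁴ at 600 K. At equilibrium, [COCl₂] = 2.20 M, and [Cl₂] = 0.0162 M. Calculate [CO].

[CO] = 0.0143 M

At equilibrium, K_c = [CO]·[Cl₂] / [COCl₂] = 1.05×10⁻⁴.
([CO])·(0.0162) / (2.20) = 1.05×10⁻⁴
[CO] = 0.0143 M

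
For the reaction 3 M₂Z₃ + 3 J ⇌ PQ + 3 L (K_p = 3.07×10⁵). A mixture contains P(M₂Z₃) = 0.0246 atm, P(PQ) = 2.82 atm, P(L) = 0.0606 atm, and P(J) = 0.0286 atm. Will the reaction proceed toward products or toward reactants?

Q_p = P(PQ)·P(L)³ / (P(M₂Z₃)³·P(J)³) = (2.82)·(0.0606)³ / ((0.0246)³·(0.0286)³) = 1.80×10⁶
Q_p = 1.80×10⁶ > K_p = 3.07×10⁵, so the reverse reaction proceeds.

to the left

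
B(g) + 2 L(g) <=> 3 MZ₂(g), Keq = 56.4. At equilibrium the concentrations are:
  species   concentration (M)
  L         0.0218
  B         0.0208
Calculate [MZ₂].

[MZ₂] = 0.0823 M

At equilibrium, Keq = [MZ₂]³ / ([B]·[L]²) = 56.4.
([MZ₂])³ / ((0.0208)·(0.0218)²) = 56.4
[MZ₂]³ = 5.58e-4 ⇒ [MZ₂] = 0.0823 M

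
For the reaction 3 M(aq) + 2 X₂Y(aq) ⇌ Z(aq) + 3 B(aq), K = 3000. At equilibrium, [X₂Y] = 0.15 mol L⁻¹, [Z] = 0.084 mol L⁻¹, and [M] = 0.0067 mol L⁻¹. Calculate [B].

At equilibrium, K = [Z]·[B]³ / ([M]³·[X₂Y]²) = 3000.
(0.084)·([B])³ / ((0.0067)³·(0.15)²) = 3000
[B]³ = 2.42e-4 ⇒ [B] = 0.062 mol L⁻¹

[B] = 0.062 mol L⁻¹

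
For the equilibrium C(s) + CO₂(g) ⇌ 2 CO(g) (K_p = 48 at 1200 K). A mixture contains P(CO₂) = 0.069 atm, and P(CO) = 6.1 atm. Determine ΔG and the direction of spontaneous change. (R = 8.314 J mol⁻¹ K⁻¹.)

ΔG = 24.1 kJ/mol; the forward reaction is non-spontaneous

(C is a pure solid — omitted from Q_p.)
Q_p = P(CO)² / P(CO₂) = (6.1)² / (0.069) = 539
ΔG = RT ln(Q_p/K_p) = (8.314 J mol⁻¹ K⁻¹)(1200 K) × ln(539/48)
   = (9.977 kJ/mol)(2.419) = 24.1 kJ/mol
ΔG > 0, so the forward reaction is non-spontaneous (proceeds in reverse).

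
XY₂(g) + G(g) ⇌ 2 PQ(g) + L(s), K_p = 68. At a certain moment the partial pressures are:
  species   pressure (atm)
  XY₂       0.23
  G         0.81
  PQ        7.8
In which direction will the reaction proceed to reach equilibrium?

in the reverse direction

(L is a pure solid — omitted from Q_p.)
Q_p = P(PQ)² / (P(XY₂)·P(G)) = (7.8)² / ((0.23)·(0.81)) = 330
Q_p = 330 > K_p = 68, so the reverse reaction proceeds.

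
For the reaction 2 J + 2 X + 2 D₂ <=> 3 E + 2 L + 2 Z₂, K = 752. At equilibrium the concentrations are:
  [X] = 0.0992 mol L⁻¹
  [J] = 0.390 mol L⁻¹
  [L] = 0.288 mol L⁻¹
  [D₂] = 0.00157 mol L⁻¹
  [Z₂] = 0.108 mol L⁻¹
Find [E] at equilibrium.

At equilibrium, K = [E]³·[L]²·[Z₂]² / ([J]²·[X]²·[D₂]²) = 752.
([E])³·(0.288)²·(0.108)² / ((0.390)²·(0.0992)²·(0.00157)²) = 752
[E]³ = 0.00287 ⇒ [E] = 0.142 mol L⁻¹

[E] = 0.142 mol L⁻¹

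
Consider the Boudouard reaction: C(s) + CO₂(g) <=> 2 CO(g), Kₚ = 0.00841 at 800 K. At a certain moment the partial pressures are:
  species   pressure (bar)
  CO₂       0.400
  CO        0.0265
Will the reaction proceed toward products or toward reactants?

to the right

(C is a pure solid — omitted from Qₚ.)
Qₚ = P(CO)² / P(CO₂) = (0.0265)² / (0.400) = 0.00176
Qₚ = 0.00176 < Kₚ = 0.00841, so the forward reaction proceeds.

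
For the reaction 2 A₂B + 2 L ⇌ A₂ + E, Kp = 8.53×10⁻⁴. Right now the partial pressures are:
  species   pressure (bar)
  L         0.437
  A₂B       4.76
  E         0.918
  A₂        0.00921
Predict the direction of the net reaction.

to the left

Qp = P(A₂)·P(E) / (P(A₂B)²·P(L)²) = (0.00921)·(0.918) / ((4.76)²·(0.437)²) = 0.00195
Qp = 0.00195 > Kp = 8.53×10⁻⁴, so the reverse reaction proceeds.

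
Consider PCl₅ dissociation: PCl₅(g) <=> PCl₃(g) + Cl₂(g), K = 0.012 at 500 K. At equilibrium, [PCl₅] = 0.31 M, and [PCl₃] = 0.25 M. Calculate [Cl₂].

At equilibrium, K = [PCl₃]·[Cl₂] / [PCl₅] = 0.012.
(0.25)·([Cl₂]) / (0.31) = 0.012
[Cl₂] = 0.0149 = 0.015 M

[Cl₂] = 0.015 M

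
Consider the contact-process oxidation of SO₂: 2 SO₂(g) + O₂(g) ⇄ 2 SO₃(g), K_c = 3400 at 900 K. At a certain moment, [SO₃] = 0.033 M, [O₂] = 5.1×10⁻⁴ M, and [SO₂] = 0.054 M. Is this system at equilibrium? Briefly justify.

no; Q < K, reaction proceeds forward

Q_c = [SO₃]² / ([SO₂]²·[O₂]) = (0.033)² / ((0.054)²·(5.1×10⁻⁴)) = 730
Q_c = 730 < K_c = 3400: net forward reaction.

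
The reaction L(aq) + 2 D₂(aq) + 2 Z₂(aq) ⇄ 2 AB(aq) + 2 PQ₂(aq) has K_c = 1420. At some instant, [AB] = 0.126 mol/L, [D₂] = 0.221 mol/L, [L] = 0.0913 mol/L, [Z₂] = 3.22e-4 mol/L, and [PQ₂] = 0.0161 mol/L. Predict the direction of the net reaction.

Q_c = [AB]²·[PQ₂]² / ([L]·[D₂]²·[Z₂]²) = (0.126)²·(0.0161)² / ((0.0913)·(0.221)²·(3.22e-4)²) = 8900
Q_c = 8900 > K_c = 1420, so the reverse reaction proceeds.

to the left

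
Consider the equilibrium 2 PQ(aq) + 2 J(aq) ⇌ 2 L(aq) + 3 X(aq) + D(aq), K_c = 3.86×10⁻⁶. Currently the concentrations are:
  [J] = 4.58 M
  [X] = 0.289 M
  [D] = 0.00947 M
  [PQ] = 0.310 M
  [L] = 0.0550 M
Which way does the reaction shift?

Q_c = [L]²·[X]³·[D] / ([PQ]²·[J]²) = (0.0550)²·(0.289)³·(0.00947) / ((0.310)²·(4.58)²) = 3.43×10⁻⁷
Q_c = 3.43×10⁻⁷ < K_c = 3.86×10⁻⁶, so the forward reaction proceeds.

to the right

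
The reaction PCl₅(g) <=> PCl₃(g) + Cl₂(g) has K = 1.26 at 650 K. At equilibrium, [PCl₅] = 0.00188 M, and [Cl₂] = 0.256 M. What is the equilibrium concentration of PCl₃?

At equilibrium, K = [PCl₃]·[Cl₂] / [PCl₅] = 1.26.
([PCl₃])·(0.256) / (0.00188) = 1.26
[PCl₃] = 0.00925 M

[PCl₃] = 0.00925 M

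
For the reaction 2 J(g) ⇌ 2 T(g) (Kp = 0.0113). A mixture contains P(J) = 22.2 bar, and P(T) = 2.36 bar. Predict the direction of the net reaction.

neither direction; the system is at equilibrium

Qp = P(T)² / P(J)² = (2.36)² / (22.2)² = 0.0113
Qp = 0.0113 = Kp, so the system is already at equilibrium.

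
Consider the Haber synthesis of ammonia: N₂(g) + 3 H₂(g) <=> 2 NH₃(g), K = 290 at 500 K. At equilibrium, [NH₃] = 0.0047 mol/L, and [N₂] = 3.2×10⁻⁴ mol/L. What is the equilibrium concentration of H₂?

At equilibrium, K = [NH₃]² / ([N₂]·[H₂]³) = 290.
(0.0047)² / ((3.2×10⁻⁴)·([H₂])³) = 290
[H₂]³ = 2.38×10⁻⁴ ⇒ [H₂] = 0.062 mol/L

[H₂] = 0.062 mol/L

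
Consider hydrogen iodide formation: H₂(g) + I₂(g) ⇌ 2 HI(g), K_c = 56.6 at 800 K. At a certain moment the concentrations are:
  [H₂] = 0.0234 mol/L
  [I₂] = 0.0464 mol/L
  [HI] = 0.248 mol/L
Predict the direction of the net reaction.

neither direction; the system is at equilibrium

Q_c = [HI]² / ([H₂]·[I₂]) = (0.248)² / ((0.0234)·(0.0464)) = 56.6
Q_c = 56.6 = K_c, so the system is already at equilibrium.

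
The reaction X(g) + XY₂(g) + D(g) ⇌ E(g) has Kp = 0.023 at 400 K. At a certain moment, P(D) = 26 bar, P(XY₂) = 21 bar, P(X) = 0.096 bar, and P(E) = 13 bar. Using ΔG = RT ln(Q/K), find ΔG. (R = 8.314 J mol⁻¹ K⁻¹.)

ΔG = 7.91 kJ/mol

Qp = P(E) / (P(X)·P(XY₂)·P(D)) = (13) / ((0.096)·(21)·(26)) = 0.248
ΔG = RT ln(Qp/Kp) = (8.314 J mol⁻¹ K⁻¹)(400 K) × ln(0.248/0.023)
   = (3.326 kJ/mol)(2.378) = 7.91 kJ/mol
ΔG > 0, so the forward reaction is non-spontaneous (proceeds in reverse).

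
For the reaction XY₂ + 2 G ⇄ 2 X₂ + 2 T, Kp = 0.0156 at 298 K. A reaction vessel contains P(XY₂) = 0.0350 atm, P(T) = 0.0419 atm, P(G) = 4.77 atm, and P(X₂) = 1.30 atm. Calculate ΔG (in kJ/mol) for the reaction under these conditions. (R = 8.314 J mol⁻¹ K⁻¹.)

Qp = P(X₂)²·P(T)² / (P(XY₂)·P(G)²) = (1.30)²·(0.0419)² / ((0.0350)·(4.77)²) = 0.00373
ΔG = RT ln(Qp/Kp) = (8.314 J mol⁻¹ K⁻¹)(298 K) × ln(0.00373/0.0156)
   = (2.478 kJ/mol)(-1.431) = -3.55 kJ/mol
ΔG < 0, so the forward reaction is spontaneous (proceeds forward).

ΔG = -3.55 kJ/mol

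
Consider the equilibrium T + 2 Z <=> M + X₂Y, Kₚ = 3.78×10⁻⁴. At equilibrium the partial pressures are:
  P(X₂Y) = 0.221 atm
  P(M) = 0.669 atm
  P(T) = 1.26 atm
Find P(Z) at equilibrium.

At equilibrium, Kₚ = P(M)·P(X₂Y) / (P(T)·P(Z)²) = 3.78×10⁻⁴.
(0.669)·(0.221) / ((1.26)·(P(Z))²) = 3.78×10⁻⁴
P(Z)² = 310 ⇒ P(Z) = 17.6 atm

P(Z) = 17.6 atm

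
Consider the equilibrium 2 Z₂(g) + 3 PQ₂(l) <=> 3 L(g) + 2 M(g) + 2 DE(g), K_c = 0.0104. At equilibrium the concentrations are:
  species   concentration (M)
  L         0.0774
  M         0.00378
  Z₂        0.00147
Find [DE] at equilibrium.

[DE] = 1.84 M

(PQ₂ is a pure liquid — omitted from K_c.)
At equilibrium, K_c = [L]³·[M]²·[DE]² / [Z₂]² = 0.0104.
(0.0774)³·(0.00378)²·([DE])² / (0.00147)² = 0.0104
[DE]² = 3.39 ⇒ [DE] = 1.84 M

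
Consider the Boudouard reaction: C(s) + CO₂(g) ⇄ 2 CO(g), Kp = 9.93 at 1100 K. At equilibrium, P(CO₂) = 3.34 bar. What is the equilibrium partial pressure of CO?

(C is a pure solid — omitted from Kp.)
At equilibrium, Kp = P(CO)² / P(CO₂) = 9.93.
(P(CO))² / (3.34) = 9.93
P(CO)² = 33.2 ⇒ P(CO) = 5.76 bar

P(CO) = 5.76 bar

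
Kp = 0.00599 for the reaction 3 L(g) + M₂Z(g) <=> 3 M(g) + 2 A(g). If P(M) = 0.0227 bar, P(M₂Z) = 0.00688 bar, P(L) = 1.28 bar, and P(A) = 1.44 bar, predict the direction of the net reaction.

Qp = P(M)³·P(A)² / (P(L)³·P(M₂Z)) = (0.0227)³·(1.44)² / ((1.28)³·(0.00688)) = 0.00168
Qp = 0.00168 < Kp = 0.00599, so the forward reaction proceeds.

toward products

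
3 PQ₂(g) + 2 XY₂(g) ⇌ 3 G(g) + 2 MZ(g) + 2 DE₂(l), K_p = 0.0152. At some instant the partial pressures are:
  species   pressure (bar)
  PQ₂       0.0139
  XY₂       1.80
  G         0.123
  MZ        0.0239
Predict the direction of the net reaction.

toward reactants

(DE₂ is a pure liquid — omitted from Q_p.)
Q_p = P(G)³·P(MZ)² / (P(PQ₂)³·P(XY₂)²) = (0.123)³·(0.0239)² / ((0.0139)³·(1.80)²) = 0.122
Q_p = 0.122 > K_p = 0.0152, so the reverse reaction proceeds.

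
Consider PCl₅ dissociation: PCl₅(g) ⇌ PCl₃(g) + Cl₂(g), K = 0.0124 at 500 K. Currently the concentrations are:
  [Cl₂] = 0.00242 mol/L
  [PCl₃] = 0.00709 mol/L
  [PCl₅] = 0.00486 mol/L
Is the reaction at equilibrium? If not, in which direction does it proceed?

Q = [PCl₃]·[Cl₂] / [PCl₅] = (0.00709)·(0.00242) / (0.00486) = 0.00353
Q = 0.00353 < K = 0.0124, so the forward reaction proceeds.

to the right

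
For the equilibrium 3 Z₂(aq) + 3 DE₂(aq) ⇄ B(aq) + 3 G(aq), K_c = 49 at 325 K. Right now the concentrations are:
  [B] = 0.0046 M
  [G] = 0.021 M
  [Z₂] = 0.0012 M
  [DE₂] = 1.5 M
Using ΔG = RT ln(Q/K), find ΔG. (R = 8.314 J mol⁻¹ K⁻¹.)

Q_c = [B]·[G]³ / ([Z₂]³·[DE₂]³) = (0.0046)·(0.021)³ / ((0.0012)³·(1.5)³) = 7.30
ΔG = RT ln(Q_c/K_c) = (8.314 J mol⁻¹ K⁻¹)(325 K) × ln(7.30/49)
   = (2.702 kJ/mol)(-1.904) = -5.14 kJ/mol
ΔG < 0, so the forward reaction is spontaneous (proceeds forward).

ΔG = -5.14 kJ/mol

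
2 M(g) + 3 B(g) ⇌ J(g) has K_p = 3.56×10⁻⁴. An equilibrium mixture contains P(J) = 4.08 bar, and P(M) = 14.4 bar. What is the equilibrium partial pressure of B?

At equilibrium, K_p = P(J) / (P(M)²·P(B)³) = 3.56×10⁻⁴.
(4.08) / ((14.4)²·(P(B))³) = 3.56×10⁻⁴
P(B)³ = 55.3 ⇒ P(B) = 3.81 bar

P(B) = 3.81 bar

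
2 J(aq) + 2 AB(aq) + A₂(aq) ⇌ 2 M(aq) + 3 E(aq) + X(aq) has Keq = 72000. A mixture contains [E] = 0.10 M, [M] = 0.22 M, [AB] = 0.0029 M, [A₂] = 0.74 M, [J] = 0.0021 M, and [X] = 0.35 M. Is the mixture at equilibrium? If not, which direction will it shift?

Q = [M]²·[E]³·[X] / ([J]²·[AB]²·[A₂]) = (0.22)²·(0.10)³·(0.35) / ((0.0021)²·(0.0029)²·(0.74)) = 6.2e5
Q = 6.2e5 > Keq = 72000: net reverse reaction.

no; Q > K, reaction proceeds in reverse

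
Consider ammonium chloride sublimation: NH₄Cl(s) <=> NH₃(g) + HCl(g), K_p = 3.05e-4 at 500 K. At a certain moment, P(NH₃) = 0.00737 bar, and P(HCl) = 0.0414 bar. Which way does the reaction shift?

at equilibrium

(NH₄Cl is a pure solid — omitted from Q_p.)
Q_p = P(NH₃)·P(HCl) = (0.00737)·(0.0414) = 3.05e-4
Q_p = 3.05e-4 = K_p, so the system is already at equilibrium.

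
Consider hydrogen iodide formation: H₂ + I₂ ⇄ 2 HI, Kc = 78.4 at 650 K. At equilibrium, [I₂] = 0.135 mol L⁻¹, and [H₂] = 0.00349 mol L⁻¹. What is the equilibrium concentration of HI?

At equilibrium, Kc = [HI]² / ([H₂]·[I₂]) = 78.4.
([HI])² / ((0.00349)·(0.135)) = 78.4
[HI]² = 0.0369 ⇒ [HI] = 0.192 mol L⁻¹

[HI] = 0.192 mol L⁻¹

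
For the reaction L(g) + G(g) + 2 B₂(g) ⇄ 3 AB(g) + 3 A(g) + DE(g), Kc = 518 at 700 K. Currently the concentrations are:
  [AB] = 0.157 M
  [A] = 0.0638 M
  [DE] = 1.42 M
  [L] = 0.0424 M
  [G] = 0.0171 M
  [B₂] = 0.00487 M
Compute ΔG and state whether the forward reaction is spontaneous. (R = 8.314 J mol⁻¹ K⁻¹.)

ΔG = -10.7 kJ/mol; the forward reaction is spontaneous

Qc = [AB]³·[A]³·[DE] / ([L]·[G]·[B₂]²) = (0.157)³·(0.0638)³·(1.42) / ((0.0424)·(0.0171)·(0.00487)²) = 83.0
ΔG = RT ln(Qc/Kc) = (8.314 J mol⁻¹ K⁻¹)(700 K) × ln(83.0/518)
   = (5.820 kJ/mol)(-1.831) = -10.7 kJ/mol
ΔG < 0, so the forward reaction is spontaneous (proceeds forward).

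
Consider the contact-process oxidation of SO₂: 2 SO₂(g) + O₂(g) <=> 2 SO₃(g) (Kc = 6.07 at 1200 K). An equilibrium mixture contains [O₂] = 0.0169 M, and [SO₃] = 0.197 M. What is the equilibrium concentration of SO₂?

At equilibrium, Kc = [SO₃]² / ([SO₂]²·[O₂]) = 6.07.
(0.197)² / (([SO₂])²·(0.0169)) = 6.07
[SO₂]² = 0.378 ⇒ [SO₂] = 0.615 M

[SO₂] = 0.615 M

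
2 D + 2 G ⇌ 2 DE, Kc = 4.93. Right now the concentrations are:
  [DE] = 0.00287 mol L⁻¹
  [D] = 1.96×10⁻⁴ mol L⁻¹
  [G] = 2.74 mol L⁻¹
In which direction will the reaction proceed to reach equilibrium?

Qc = [DE]² / ([D]²·[G]²) = (0.00287)² / ((1.96×10⁻⁴)²·(2.74)²) = 28.6
Qc = 28.6 > Kc = 4.93, so the reverse reaction proceeds.

reverse (toward reactants)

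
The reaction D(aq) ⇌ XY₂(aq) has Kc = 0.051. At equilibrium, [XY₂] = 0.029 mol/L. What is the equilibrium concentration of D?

At equilibrium, Kc = [XY₂] / [D] = 0.051.
(0.029) / ([D]) = 0.051
[D] = 0.569 = 0.57 mol/L

[D] = 0.57 mol/L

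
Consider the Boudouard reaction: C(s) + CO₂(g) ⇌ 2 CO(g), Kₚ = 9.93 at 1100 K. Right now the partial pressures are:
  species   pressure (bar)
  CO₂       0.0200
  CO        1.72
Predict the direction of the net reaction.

(C is a pure solid — omitted from Qₚ.)
Qₚ = P(CO)² / P(CO₂) = (1.72)² / (0.0200) = 148
Qₚ = 148 > Kₚ = 9.93, so the reverse reaction proceeds.

to the left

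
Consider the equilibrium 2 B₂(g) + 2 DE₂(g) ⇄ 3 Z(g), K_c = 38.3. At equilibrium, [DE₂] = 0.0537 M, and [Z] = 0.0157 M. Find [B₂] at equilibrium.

[B₂] = 0.00592 M

At equilibrium, K_c = [Z]³ / ([B₂]²·[DE₂]²) = 38.3.
(0.0157)³ / (([B₂])²·(0.0537)²) = 38.3
[B₂]² = 3.50×10⁻⁵ ⇒ [B₂] = 0.00592 M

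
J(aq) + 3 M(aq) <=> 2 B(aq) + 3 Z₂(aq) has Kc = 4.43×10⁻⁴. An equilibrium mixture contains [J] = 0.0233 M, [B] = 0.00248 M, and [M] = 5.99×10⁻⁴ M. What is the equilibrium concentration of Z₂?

[Z₂] = 7.12×10⁻⁴ M

At equilibrium, Kc = [B]²·[Z₂]³ / ([J]·[M]³) = 4.43×10⁻⁴.
(0.00248)²·([Z₂])³ / ((0.0233)·(5.99×10⁻⁴)³) = 4.43×10⁻⁴
[Z₂]³ = 3.61×10⁻¹⁰ ⇒ [Z₂] = 7.12×10⁻⁴ M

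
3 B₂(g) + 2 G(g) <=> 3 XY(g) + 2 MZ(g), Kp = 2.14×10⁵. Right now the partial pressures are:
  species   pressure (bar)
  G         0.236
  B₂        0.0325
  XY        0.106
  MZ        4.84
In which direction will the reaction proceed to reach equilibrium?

Qp = P(XY)³·P(MZ)² / (P(B₂)³·P(G)²) = (0.106)³·(4.84)² / ((0.0325)³·(0.236)²) = 14600
Qp = 14600 < Kp = 2.14×10⁵, so the forward reaction proceeds.

to the right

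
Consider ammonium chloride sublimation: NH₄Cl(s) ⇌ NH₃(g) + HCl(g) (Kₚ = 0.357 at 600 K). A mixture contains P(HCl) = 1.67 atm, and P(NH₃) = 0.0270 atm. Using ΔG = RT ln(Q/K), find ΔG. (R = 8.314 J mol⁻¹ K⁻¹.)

(NH₄Cl is a pure solid — omitted from Qₚ.)
Qₚ = P(NH₃)·P(HCl) = (0.0270)·(1.67) = 0.0451
ΔG = RT ln(Qₚ/Kₚ) = (8.314 J mol⁻¹ K⁻¹)(600 K) × ln(0.0451/0.357)
   = (4.988 kJ/mol)(-2.069) = -10.3 kJ/mol
ΔG < 0, so the forward reaction is spontaneous (proceeds forward).

ΔG = -10.3 kJ/mol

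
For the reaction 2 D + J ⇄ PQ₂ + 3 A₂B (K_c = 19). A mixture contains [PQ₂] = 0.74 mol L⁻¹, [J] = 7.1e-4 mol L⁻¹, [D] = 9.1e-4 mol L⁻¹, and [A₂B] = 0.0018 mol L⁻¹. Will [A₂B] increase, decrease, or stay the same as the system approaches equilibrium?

Q_c = [PQ₂]·[A₂B]³ / ([D]²·[J]) = (0.74)·(0.0018)³ / ((9.1e-4)²·(7.1e-4)) = 7.3
Q_c = 7.3 < K_c = 19: net forward reaction.
A₂B is a product, so it increases.

increase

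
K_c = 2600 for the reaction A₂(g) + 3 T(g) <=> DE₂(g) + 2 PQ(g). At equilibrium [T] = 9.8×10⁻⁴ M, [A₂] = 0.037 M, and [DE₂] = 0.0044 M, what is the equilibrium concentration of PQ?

[PQ] = 0.0045 M

At equilibrium, K_c = [DE₂]·[PQ]² / ([A₂]·[T]³) = 2600.
(0.0044)·([PQ])² / ((0.037)·(9.8×10⁻⁴)³) = 2600
[PQ]² = 2.06×10⁻⁵ ⇒ [PQ] = 0.0045 M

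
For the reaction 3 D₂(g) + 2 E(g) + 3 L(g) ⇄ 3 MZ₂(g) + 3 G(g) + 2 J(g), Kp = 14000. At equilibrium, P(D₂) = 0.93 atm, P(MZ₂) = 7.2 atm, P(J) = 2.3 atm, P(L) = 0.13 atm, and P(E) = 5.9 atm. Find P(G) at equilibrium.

P(G) = 0.76 atm

At equilibrium, Kp = P(MZ₂)³·P(G)³·P(J)² / (P(D₂)³·P(E)²·P(L)³) = 14000.
(7.2)³·(P(G))³·(2.3)² / ((0.93)³·(5.9)²·(0.13)³) = 14000
P(G)³ = 0.436 ⇒ P(G) = 0.76 atm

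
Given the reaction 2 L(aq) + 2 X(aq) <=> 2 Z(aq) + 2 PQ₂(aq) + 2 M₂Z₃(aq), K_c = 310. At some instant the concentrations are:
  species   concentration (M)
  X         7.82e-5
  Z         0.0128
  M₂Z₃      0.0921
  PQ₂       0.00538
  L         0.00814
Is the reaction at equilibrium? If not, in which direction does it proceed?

in the forward direction

Q_c = [Z]²·[PQ₂]²·[M₂Z₃]² / ([L]²·[X]²) = (0.0128)²·(0.00538)²·(0.0921)² / ((0.00814)²·(7.82e-5)²) = 99.3
Q_c = 99.3 < K_c = 310, so the forward reaction proceeds.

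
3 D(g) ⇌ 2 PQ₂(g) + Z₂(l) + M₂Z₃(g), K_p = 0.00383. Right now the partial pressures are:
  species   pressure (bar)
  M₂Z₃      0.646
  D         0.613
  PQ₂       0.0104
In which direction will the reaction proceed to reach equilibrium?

to the right

(Z₂ is a pure liquid — omitted from Q_p.)
Q_p = P(PQ₂)²·P(M₂Z₃) / P(D)³ = (0.0104)²·(0.646) / (0.613)³ = 3.03e-4
Q_p = 3.03e-4 < K_p = 0.00383, so the forward reaction proceeds.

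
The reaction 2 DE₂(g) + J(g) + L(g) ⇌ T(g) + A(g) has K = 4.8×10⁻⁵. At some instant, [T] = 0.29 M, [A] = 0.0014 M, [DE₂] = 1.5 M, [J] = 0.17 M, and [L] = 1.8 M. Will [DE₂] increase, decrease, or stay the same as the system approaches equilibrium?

Q = [T]·[A] / ([DE₂]²·[J]·[L]) = (0.29)·(0.0014) / ((1.5)²·(0.17)·(1.8)) = 5.9×10⁻⁴
Q = 5.9×10⁻⁴ > K = 4.8×10⁻⁵: net reverse reaction.
DE₂ is a reactant, so it increases.

increase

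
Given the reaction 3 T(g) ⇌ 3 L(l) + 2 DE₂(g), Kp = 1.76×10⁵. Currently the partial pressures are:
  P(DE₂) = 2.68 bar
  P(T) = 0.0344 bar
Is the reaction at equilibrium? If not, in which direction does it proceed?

neither direction; the system is at equilibrium

(L is a pure liquid — omitted from Qp.)
Qp = P(DE₂)² / P(T)³ = (2.68)² / (0.0344)³ = 1.76×10⁵
Qp = 1.76×10⁵ = Kp, so the system is already at equilibrium.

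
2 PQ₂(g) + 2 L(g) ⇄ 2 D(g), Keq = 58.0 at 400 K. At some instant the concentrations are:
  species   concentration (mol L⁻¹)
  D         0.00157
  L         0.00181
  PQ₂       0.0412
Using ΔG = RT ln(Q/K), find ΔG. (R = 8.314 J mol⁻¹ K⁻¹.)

ΔG = 6.76 kJ/mol

Q = [D]² / ([PQ₂]²·[L]²) = (0.00157)² / ((0.0412)²·(0.00181)²) = 443
ΔG = RT ln(Q/Keq) = (8.314 J mol⁻¹ K⁻¹)(400 K) × ln(443/58.0)
   = (3.326 kJ/mol)(2.033) = 6.76 kJ/mol
ΔG > 0, so the forward reaction is non-spontaneous (proceeds in reverse).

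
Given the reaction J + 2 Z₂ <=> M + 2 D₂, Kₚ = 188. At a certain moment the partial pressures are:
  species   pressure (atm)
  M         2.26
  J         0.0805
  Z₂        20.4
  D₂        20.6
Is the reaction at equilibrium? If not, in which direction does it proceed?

Qₚ = P(M)·P(D₂)² / (P(J)·P(Z₂)²) = (2.26)·(20.6)² / ((0.0805)·(20.4)²) = 28.6
Qₚ = 28.6 < Kₚ = 188, so the forward reaction proceeds.

to the right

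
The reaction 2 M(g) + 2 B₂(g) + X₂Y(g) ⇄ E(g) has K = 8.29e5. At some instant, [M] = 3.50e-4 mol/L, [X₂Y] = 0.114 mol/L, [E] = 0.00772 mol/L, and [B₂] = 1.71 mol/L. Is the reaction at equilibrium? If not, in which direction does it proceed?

Q = [E] / ([M]²·[B₂]²·[X₂Y]) = (0.00772) / ((3.50e-4)²·(1.71)²·(0.114)) = 1.89e5
Q = 1.89e5 < K = 8.29e5, so the forward reaction proceeds.

to the right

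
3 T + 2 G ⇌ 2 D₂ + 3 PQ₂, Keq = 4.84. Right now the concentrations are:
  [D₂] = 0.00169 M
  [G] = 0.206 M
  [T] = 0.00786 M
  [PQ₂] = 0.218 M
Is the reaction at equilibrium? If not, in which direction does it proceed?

Q = [D₂]²·[PQ₂]³ / ([T]³·[G]²) = (0.00169)²·(0.218)³ / ((0.00786)³·(0.206)²) = 1.44
Q = 1.44 < Keq = 4.84, so the forward reaction proceeds.

in the forward direction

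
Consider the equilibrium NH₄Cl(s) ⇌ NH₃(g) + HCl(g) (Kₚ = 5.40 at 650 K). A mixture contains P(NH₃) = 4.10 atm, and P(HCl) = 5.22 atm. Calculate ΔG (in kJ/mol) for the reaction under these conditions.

ΔG = 7.44 kJ/mol

(NH₄Cl is a pure solid — omitted from Qₚ.)
Qₚ = P(NH₃)·P(HCl) = (4.10)·(5.22) = 21.4
ΔG = RT ln(Qₚ/Kₚ) = (8.314 J mol⁻¹ K⁻¹)(650 K) × ln(21.4/5.40)
   = (5.404 kJ/mol)(1.377) = 7.44 kJ/mol
ΔG > 0, so the forward reaction is non-spontaneous (proceeds in reverse).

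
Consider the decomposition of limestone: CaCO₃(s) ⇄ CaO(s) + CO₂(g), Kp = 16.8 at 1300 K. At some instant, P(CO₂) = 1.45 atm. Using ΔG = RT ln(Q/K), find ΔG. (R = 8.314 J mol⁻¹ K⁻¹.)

ΔG = -26.5 kJ/mol

(CaCO₃, CaO are pure solids — omitted from Qp.)
Qp = P(CO₂) = 1.45
ΔG = RT ln(Qp/Kp) = (8.314 J mol⁻¹ K⁻¹)(1300 K) × ln(1.45/16.8)
   = (10.81 kJ/mol)(-2.450) = -26.5 kJ/mol
ΔG < 0, so the forward reaction is spontaneous (proceeds forward).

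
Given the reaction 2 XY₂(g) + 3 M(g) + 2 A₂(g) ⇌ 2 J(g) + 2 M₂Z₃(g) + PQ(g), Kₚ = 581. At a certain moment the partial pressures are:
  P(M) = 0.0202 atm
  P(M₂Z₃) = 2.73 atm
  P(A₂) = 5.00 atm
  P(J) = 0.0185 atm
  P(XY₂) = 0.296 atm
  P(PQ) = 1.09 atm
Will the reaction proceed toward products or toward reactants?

Qₚ = P(J)²·P(M₂Z₃)²·P(PQ) / (P(XY₂)²·P(M)³·P(A₂)²) = (0.0185)²·(2.73)²·(1.09) / ((0.296)²·(0.0202)³·(5.00)²) = 154
Qₚ = 154 < Kₚ = 581, so the forward reaction proceeds.

to the right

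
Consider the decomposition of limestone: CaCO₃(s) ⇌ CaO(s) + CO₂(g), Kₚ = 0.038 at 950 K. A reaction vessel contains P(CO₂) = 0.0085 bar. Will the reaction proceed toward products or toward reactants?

(CaCO₃, CaO are pure solids — omitted from Qₚ.)
Qₚ = P(CO₂) = 0.0085
Qₚ = 0.0085 < Kₚ = 0.038, so the forward reaction proceeds.

forward (toward products)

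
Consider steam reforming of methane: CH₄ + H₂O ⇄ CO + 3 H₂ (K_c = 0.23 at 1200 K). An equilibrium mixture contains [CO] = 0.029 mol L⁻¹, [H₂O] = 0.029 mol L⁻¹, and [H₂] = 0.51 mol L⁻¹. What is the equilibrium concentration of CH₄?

At equilibrium, K_c = [CO]·[H₂]³ / ([CH₄]·[H₂O]) = 0.23.
(0.029)·(0.51)³ / (([CH₄])·(0.029)) = 0.23
[CH₄] = 0.577 = 0.58 mol L⁻¹

[CH₄] = 0.58 mol L⁻¹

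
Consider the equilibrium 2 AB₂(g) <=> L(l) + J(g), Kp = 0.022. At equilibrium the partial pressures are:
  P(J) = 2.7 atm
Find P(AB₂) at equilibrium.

(L is a pure liquid — omitted from Kp.)
At equilibrium, Kp = P(J) / P(AB₂)² = 0.022.
(2.7) / (P(AB₂))² = 0.022
P(AB₂)² = 123 ⇒ P(AB₂) = 11 atm

P(AB₂) = 11 atm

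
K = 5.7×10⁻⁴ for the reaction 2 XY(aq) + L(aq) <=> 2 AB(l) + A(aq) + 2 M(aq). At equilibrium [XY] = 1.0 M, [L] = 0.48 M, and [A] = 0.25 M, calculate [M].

[M] = 0.033 M

(AB is a pure liquid — omitted from K.)
At equilibrium, K = [A]·[M]² / ([XY]²·[L]) = 5.7×10⁻⁴.
(0.25)·([M])² / ((1.0)²·(0.48)) = 5.7×10⁻⁴
[M]² = 0.00109 ⇒ [M] = 0.033 M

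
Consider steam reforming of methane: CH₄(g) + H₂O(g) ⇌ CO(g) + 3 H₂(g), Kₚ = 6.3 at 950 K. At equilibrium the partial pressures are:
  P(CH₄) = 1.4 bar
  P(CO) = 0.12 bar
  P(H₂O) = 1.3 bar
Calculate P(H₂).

At equilibrium, Kₚ = P(CO)·P(H₂)³ / (P(CH₄)·P(H₂O)) = 6.3.
(0.12)·(P(H₂))³ / ((1.4)·(1.3)) = 6.3
P(H₂)³ = 95.5 ⇒ P(H₂) = 4.6 bar

P(H₂) = 4.6 bar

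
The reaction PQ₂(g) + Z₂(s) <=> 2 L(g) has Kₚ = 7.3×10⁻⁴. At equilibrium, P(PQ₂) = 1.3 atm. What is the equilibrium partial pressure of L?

P(L) = 0.031 atm

(Z₂ is a pure solid — omitted from Kₚ.)
At equilibrium, Kₚ = P(L)² / P(PQ₂) = 7.3×10⁻⁴.
(P(L))² / (1.3) = 7.3×10⁻⁴
P(L)² = 9.49×10⁻⁴ ⇒ P(L) = 0.031 atm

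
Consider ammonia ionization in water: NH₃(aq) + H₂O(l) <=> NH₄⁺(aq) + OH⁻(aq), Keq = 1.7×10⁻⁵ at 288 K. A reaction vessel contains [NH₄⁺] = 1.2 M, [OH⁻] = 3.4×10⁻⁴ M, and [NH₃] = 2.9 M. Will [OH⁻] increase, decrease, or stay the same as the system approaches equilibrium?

(H₂O is a pure liquid — omitted from Q.)
Q = [NH₄⁺]·[OH⁻] / [NH₃] = (1.2)·(3.4×10⁻⁴) / (2.9) = 1.4×10⁻⁴
Q = 1.4×10⁻⁴ > Keq = 1.7×10⁻⁵: net reverse reaction.
OH⁻ is a product, so it decreases.

decrease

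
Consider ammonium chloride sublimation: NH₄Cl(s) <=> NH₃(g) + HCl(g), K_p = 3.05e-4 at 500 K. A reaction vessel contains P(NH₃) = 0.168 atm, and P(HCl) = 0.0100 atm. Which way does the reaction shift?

reverse (toward reactants)

(NH₄Cl is a pure solid — omitted from Q_p.)
Q_p = P(NH₃)·P(HCl) = (0.168)·(0.0100) = 0.00168
Q_p = 0.00168 > K_p = 3.05e-4, so the reverse reaction proceeds.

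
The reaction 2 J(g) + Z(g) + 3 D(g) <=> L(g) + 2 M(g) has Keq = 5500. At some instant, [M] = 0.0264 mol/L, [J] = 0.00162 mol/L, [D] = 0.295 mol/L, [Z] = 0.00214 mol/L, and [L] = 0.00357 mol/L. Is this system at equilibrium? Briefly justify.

no; Q > K, reaction proceeds in reverse

Q = [L]·[M]² / ([J]²·[Z]·[D]³) = (0.00357)·(0.0264)² / ((0.00162)²·(0.00214)·(0.295)³) = 17300
Q = 17300 > Keq = 5500: net reverse reaction.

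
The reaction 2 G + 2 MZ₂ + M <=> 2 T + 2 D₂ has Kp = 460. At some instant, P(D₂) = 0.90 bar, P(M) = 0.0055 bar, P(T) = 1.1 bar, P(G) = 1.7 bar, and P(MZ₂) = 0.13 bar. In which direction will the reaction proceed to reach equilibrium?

Qp = P(T)²·P(D₂)² / (P(G)²·P(MZ₂)²·P(M)) = (1.1)²·(0.90)² / ((1.7)²·(0.13)²·(0.0055)) = 3600
Qp = 3600 > Kp = 460, so the reverse reaction proceeds.

to the left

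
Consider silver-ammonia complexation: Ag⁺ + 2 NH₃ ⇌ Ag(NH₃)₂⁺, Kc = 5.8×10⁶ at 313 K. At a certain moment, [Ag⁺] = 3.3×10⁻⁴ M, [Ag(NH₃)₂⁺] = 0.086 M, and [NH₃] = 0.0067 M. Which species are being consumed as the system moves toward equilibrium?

Qc = [Ag(NH₃)₂⁺] / ([Ag⁺]·[NH₃]²) = (0.086) / ((3.3×10⁻⁴)·(0.0067)²) = 5.8×10⁶
Qc = 5.8×10⁶ = Kc; the system is at equilibrium.

none (at equilibrium)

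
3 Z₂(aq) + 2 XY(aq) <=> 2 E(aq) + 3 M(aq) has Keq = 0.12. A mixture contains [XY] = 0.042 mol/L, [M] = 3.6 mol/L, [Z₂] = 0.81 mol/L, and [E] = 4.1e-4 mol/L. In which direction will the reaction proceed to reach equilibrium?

in the forward direction

Q = [E]²·[M]³ / ([Z₂]³·[XY]²) = (4.1e-4)²·(3.6)³ / ((0.81)³·(0.042)²) = 0.0084
Q = 0.0084 < Keq = 0.12, so the forward reaction proceeds.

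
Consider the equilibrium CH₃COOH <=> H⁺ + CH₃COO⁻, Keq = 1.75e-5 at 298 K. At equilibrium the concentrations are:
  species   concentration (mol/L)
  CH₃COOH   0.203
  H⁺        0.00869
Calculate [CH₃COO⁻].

[CH₃COO⁻] = 4.09e-4 mol/L

At equilibrium, Keq = [H⁺]·[CH₃COO⁻] / [CH₃COOH] = 1.75e-5.
(0.00869)·([CH₃COO⁻]) / (0.203) = 1.75e-5
[CH₃COO⁻] = 4.09e-4 mol/L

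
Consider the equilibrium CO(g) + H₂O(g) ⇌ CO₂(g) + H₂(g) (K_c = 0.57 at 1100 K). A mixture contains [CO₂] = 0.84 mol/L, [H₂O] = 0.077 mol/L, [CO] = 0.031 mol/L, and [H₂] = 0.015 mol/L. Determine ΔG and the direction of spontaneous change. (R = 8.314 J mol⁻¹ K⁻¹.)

Q_c = [CO₂]·[H₂] / ([CO]·[H₂O]) = (0.84)·(0.015) / ((0.031)·(0.077)) = 5.28
ΔG = RT ln(Q_c/K_c) = (8.314 J mol⁻¹ K⁻¹)(1100 K) × ln(5.28/0.57)
   = (9.145 kJ/mol)(2.226) = 20.4 kJ/mol
ΔG > 0, so the forward reaction is non-spontaneous (proceeds in reverse).

ΔG = 20.4 kJ/mol; the forward reaction is non-spontaneous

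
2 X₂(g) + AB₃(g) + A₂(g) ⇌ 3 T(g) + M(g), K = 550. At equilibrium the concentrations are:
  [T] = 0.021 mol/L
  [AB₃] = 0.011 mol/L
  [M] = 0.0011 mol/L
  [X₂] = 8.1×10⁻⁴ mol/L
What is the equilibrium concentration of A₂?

At equilibrium, K = [T]³·[M] / ([X₂]²·[AB₃]·[A₂]) = 550.
(0.021)³·(0.0011) / ((8.1×10⁻⁴)²·(0.011)·([A₂])) = 550
[A₂] = 0.00257 = 0.0026 mol/L

[A₂] = 0.0026 mol/L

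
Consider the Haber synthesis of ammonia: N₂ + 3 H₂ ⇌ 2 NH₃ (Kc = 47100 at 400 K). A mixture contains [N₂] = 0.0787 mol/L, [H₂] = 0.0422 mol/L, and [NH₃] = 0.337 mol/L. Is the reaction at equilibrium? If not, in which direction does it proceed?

Qc = [NH₃]² / ([N₂]·[H₂]³) = (0.337)² / ((0.0787)·(0.0422)³) = 19200
Qc = 19200 < Kc = 47100, so the forward reaction proceeds.

toward products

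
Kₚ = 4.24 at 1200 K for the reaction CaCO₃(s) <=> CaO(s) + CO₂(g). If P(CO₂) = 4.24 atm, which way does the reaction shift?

no net change (already at equilibrium)

(CaCO₃, CaO are pure solids — omitted from Qₚ.)
Qₚ = P(CO₂) = 4.24
Qₚ = 4.24 = Kₚ, so the system is already at equilibrium.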